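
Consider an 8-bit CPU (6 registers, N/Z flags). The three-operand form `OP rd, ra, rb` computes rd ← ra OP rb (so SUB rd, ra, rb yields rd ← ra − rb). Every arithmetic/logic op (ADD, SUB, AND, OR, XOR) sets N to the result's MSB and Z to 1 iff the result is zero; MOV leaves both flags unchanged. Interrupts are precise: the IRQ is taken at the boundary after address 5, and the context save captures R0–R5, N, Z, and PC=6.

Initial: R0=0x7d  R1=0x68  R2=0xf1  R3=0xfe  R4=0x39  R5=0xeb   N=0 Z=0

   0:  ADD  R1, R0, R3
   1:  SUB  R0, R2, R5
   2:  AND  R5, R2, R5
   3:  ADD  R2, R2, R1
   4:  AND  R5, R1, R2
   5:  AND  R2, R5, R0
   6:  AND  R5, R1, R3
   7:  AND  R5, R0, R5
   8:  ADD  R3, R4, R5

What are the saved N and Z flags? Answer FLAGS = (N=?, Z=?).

after  0: R0=0x7d R1=0x7b R2=0xf1 R3=0xfe R4=0x39 R5=0xeb  N=0 Z=0
after  1: R0=0x06 R1=0x7b R2=0xf1 R3=0xfe R4=0x39 R5=0xeb  N=0 Z=0
after  2: R0=0x06 R1=0x7b R2=0xf1 R3=0xfe R4=0x39 R5=0xe1  N=1 Z=0
after  3: R0=0x06 R1=0x7b R2=0x6c R3=0xfe R4=0x39 R5=0xe1  N=0 Z=0
after  4: R0=0x06 R1=0x7b R2=0x6c R3=0xfe R4=0x39 R5=0x68  N=0 Z=0
after  5: R0=0x06 R1=0x7b R2=0x00 R3=0xfe R4=0x39 R5=0x68  N=0 Z=1
-- IRQ taken; context saved, return-PC = 6 --

FLAGS = (N=0, Z=1)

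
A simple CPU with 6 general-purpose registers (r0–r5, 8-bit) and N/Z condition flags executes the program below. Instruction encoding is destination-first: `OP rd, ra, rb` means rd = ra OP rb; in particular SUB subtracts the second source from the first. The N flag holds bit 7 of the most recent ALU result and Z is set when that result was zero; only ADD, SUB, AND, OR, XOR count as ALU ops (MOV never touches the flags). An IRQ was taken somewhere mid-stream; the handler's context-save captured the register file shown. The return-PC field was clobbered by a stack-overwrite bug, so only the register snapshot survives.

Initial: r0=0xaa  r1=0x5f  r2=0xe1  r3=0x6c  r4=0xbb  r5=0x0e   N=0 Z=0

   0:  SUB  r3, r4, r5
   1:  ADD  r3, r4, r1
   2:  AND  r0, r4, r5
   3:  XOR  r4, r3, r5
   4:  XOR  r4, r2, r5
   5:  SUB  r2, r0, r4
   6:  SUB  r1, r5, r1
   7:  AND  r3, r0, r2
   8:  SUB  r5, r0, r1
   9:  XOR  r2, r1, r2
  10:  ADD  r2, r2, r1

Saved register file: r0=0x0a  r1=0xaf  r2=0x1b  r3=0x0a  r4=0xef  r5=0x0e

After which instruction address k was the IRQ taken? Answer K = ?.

K = 7

after  0: r0=0xaa r1=0x5f r2=0xe1 r3=0xad r4=0xbb r5=0x0e  N=1 Z=0
after  1: r0=0xaa r1=0x5f r2=0xe1 r3=0x1a r4=0xbb r5=0x0e  N=0 Z=0
after  2: r0=0x0a r1=0x5f r2=0xe1 r3=0x1a r4=0xbb r5=0x0e  N=0 Z=0
after  3: r0=0x0a r1=0x5f r2=0xe1 r3=0x1a r4=0x14 r5=0x0e  N=0 Z=0
after  4: r0=0x0a r1=0x5f r2=0xe1 r3=0x1a r4=0xef r5=0x0e  N=1 Z=0
after  5: r0=0x0a r1=0x5f r2=0x1b r3=0x1a r4=0xef r5=0x0e  N=0 Z=0
after  6: r0=0x0a r1=0xaf r2=0x1b r3=0x1a r4=0xef r5=0x0e  N=1 Z=0
after  7: r0=0x0a r1=0xaf r2=0x1b r3=0x0a r4=0xef r5=0x0e  N=0 Z=0
-- IRQ taken; context saved, return-PC = 8 --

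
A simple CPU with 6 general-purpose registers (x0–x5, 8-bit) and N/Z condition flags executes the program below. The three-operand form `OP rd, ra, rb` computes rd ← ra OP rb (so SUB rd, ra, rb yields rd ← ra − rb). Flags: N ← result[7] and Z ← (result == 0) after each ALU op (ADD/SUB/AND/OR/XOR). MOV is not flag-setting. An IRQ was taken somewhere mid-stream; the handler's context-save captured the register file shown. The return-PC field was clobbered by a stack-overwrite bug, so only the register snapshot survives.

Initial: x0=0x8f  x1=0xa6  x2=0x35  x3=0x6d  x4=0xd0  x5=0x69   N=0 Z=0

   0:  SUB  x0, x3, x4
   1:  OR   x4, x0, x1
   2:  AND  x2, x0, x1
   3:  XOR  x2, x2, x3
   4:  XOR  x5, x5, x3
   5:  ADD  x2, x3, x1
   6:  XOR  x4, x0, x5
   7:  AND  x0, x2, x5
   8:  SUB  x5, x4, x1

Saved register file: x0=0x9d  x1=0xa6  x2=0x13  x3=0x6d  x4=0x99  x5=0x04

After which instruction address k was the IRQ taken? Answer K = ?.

K = 6

after  0: x0=0x9d x1=0xa6 x2=0x35 x3=0x6d x4=0xd0 x5=0x69  N=1 Z=0
after  1: x0=0x9d x1=0xa6 x2=0x35 x3=0x6d x4=0xbf x5=0x69  N=1 Z=0
after  2: x0=0x9d x1=0xa6 x2=0x84 x3=0x6d x4=0xbf x5=0x69  N=1 Z=0
after  3: x0=0x9d x1=0xa6 x2=0xe9 x3=0x6d x4=0xbf x5=0x69  N=1 Z=0
after  4: x0=0x9d x1=0xa6 x2=0xe9 x3=0x6d x4=0xbf x5=0x04  N=0 Z=0
after  5: x0=0x9d x1=0xa6 x2=0x13 x3=0x6d x4=0xbf x5=0x04  N=0 Z=0
after  6: x0=0x9d x1=0xa6 x2=0x13 x3=0x6d x4=0x99 x5=0x04  N=1 Z=0
-- IRQ taken; context saved, return-PC = 7 --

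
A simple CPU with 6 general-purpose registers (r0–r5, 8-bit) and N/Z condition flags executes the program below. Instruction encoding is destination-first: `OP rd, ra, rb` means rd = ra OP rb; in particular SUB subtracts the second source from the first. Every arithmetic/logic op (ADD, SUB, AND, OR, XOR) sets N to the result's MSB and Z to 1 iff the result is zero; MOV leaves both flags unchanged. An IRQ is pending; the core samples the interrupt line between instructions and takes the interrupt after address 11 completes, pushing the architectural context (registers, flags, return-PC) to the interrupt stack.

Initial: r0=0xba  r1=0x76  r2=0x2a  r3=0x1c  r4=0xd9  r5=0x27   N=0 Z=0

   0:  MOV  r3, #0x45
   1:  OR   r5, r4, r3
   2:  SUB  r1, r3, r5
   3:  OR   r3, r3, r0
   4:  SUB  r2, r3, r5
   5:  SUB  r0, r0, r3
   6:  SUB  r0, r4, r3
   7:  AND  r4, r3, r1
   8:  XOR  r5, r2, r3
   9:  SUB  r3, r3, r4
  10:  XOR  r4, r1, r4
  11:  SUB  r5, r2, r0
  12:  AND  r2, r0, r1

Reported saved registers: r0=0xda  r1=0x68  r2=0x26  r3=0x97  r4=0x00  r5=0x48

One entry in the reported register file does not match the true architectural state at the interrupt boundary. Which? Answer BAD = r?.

BAD = r2

after  0: r0=0xba r1=0x76 r2=0x2a r3=0x45 r4=0xd9 r5=0x27  N=0 Z=0
after  1: r0=0xba r1=0x76 r2=0x2a r3=0x45 r4=0xd9 r5=0xdd  N=1 Z=0
after  2: r0=0xba r1=0x68 r2=0x2a r3=0x45 r4=0xd9 r5=0xdd  N=0 Z=0
after  3: r0=0xba r1=0x68 r2=0x2a r3=0xff r4=0xd9 r5=0xdd  N=1 Z=0
after  4: r0=0xba r1=0x68 r2=0x22 r3=0xff r4=0xd9 r5=0xdd  N=0 Z=0
after  5: r0=0xbb r1=0x68 r2=0x22 r3=0xff r4=0xd9 r5=0xdd  N=1 Z=0
after  6: r0=0xda r1=0x68 r2=0x22 r3=0xff r4=0xd9 r5=0xdd  N=1 Z=0
after  7: r0=0xda r1=0x68 r2=0x22 r3=0xff r4=0x68 r5=0xdd  N=0 Z=0
after  8: r0=0xda r1=0x68 r2=0x22 r3=0xff r4=0x68 r5=0xdd  N=1 Z=0
after  9: r0=0xda r1=0x68 r2=0x22 r3=0x97 r4=0x68 r5=0xdd  N=1 Z=0
after 10: r0=0xda r1=0x68 r2=0x22 r3=0x97 r4=0x00 r5=0xdd  N=0 Z=1
after 11: r0=0xda r1=0x68 r2=0x22 r3=0x97 r4=0x00 r5=0x48  N=0 Z=0
-- IRQ taken; context saved, return-PC = 12 --
mismatch: r2: reported 0x26 vs actual 0x22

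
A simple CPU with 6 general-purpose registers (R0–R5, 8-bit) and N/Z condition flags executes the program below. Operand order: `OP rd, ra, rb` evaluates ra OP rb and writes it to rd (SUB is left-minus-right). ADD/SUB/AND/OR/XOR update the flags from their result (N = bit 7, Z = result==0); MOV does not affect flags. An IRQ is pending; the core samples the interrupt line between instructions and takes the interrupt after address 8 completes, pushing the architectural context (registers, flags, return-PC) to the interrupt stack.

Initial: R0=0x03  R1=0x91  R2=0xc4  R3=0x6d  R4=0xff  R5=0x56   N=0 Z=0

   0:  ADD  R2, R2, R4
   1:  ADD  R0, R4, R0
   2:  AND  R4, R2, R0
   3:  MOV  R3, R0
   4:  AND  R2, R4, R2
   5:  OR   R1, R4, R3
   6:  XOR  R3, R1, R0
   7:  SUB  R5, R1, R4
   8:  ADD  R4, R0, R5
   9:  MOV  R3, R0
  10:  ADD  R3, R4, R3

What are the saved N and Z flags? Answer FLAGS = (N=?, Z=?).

FLAGS = (N=0, Z=0)

after  0: R0=0x03 R1=0x91 R2=0xc3 R3=0x6d R4=0xff R5=0x56  N=1 Z=0
after  1: R0=0x02 R1=0x91 R2=0xc3 R3=0x6d R4=0xff R5=0x56  N=0 Z=0
after  2: R0=0x02 R1=0x91 R2=0xc3 R3=0x6d R4=0x02 R5=0x56  N=0 Z=0
after  3: R0=0x02 R1=0x91 R2=0xc3 R3=0x02 R4=0x02 R5=0x56  N=0 Z=0
after  4: R0=0x02 R1=0x91 R2=0x02 R3=0x02 R4=0x02 R5=0x56  N=0 Z=0
after  5: R0=0x02 R1=0x02 R2=0x02 R3=0x02 R4=0x02 R5=0x56  N=0 Z=0
after  6: R0=0x02 R1=0x02 R2=0x02 R3=0x00 R4=0x02 R5=0x56  N=0 Z=1
after  7: R0=0x02 R1=0x02 R2=0x02 R3=0x00 R4=0x02 R5=0x00  N=0 Z=1
after  8: R0=0x02 R1=0x02 R2=0x02 R3=0x00 R4=0x02 R5=0x00  N=0 Z=0
-- IRQ taken; context saved, return-PC = 9 --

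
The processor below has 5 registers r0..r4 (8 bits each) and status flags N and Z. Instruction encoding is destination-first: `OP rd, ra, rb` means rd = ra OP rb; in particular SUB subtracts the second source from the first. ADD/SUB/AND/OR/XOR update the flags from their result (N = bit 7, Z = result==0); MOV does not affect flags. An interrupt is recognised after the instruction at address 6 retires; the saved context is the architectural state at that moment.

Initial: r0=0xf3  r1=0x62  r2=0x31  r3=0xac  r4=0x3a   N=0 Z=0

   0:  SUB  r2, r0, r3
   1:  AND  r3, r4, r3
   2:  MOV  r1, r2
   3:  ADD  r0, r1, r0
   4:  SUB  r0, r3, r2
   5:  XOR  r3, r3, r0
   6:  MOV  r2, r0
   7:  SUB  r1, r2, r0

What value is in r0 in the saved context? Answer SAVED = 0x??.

after  0: r0=0xf3 r1=0x62 r2=0x47 r3=0xac r4=0x3a  N=0 Z=0
after  1: r0=0xf3 r1=0x62 r2=0x47 r3=0x28 r4=0x3a  N=0 Z=0
after  2: r0=0xf3 r1=0x47 r2=0x47 r3=0x28 r4=0x3a  N=0 Z=0
after  3: r0=0x3a r1=0x47 r2=0x47 r3=0x28 r4=0x3a  N=0 Z=0
after  4: r0=0xe1 r1=0x47 r2=0x47 r3=0x28 r4=0x3a  N=1 Z=0
after  5: r0=0xe1 r1=0x47 r2=0x47 r3=0xc9 r4=0x3a  N=1 Z=0
after  6: r0=0xe1 r1=0x47 r2=0xe1 r3=0xc9 r4=0x3a  N=1 Z=0
-- IRQ taken; context saved, return-PC = 7 --

SAVED = 0xe1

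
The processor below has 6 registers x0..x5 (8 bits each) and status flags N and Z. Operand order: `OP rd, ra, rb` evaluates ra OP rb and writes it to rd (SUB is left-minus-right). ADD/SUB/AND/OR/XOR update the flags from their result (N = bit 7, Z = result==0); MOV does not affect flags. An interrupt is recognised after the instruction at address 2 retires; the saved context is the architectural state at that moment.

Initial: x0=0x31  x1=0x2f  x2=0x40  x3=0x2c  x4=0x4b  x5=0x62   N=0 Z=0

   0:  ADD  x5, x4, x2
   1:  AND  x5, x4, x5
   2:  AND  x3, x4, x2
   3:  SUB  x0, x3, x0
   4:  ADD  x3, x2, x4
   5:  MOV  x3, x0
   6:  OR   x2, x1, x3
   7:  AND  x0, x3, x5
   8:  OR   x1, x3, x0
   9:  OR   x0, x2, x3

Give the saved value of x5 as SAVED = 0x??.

SAVED = 0x0b

after  0: x0=0x31 x1=0x2f x2=0x40 x3=0x2c x4=0x4b x5=0x8b  N=1 Z=0
after  1: x0=0x31 x1=0x2f x2=0x40 x3=0x2c x4=0x4b x5=0x0b  N=0 Z=0
after  2: x0=0x31 x1=0x2f x2=0x40 x3=0x40 x4=0x4b x5=0x0b  N=0 Z=0
-- IRQ taken; context saved, return-PC = 3 --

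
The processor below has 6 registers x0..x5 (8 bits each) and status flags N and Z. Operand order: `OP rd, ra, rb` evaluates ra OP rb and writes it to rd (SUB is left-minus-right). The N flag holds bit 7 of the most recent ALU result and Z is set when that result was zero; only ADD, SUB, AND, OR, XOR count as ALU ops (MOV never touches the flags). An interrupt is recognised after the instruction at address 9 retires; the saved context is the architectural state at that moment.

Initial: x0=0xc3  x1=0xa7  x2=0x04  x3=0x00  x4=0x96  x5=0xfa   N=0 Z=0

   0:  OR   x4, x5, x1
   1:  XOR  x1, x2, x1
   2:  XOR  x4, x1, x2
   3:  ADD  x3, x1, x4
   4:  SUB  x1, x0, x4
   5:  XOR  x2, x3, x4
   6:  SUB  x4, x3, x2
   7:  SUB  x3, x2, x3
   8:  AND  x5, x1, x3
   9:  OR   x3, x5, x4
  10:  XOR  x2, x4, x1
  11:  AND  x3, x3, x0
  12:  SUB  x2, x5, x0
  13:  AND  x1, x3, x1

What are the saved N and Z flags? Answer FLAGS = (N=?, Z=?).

FLAGS = (N=0, Z=0)

after  0: x0=0xc3 x1=0xa7 x2=0x04 x3=0x00 x4=0xff x5=0xfa  N=1 Z=0
after  1: x0=0xc3 x1=0xa3 x2=0x04 x3=0x00 x4=0xff x5=0xfa  N=1 Z=0
after  2: x0=0xc3 x1=0xa3 x2=0x04 x3=0x00 x4=0xa7 x5=0xfa  N=1 Z=0
after  3: x0=0xc3 x1=0xa3 x2=0x04 x3=0x4a x4=0xa7 x5=0xfa  N=0 Z=0
after  4: x0=0xc3 x1=0x1c x2=0x04 x3=0x4a x4=0xa7 x5=0xfa  N=0 Z=0
after  5: x0=0xc3 x1=0x1c x2=0xed x3=0x4a x4=0xa7 x5=0xfa  N=1 Z=0
after  6: x0=0xc3 x1=0x1c x2=0xed x3=0x4a x4=0x5d x5=0xfa  N=0 Z=0
after  7: x0=0xc3 x1=0x1c x2=0xed x3=0xa3 x4=0x5d x5=0xfa  N=1 Z=0
after  8: x0=0xc3 x1=0x1c x2=0xed x3=0xa3 x4=0x5d x5=0x00  N=0 Z=1
after  9: x0=0xc3 x1=0x1c x2=0xed x3=0x5d x4=0x5d x5=0x00  N=0 Z=0
-- IRQ taken; context saved, return-PC = 10 --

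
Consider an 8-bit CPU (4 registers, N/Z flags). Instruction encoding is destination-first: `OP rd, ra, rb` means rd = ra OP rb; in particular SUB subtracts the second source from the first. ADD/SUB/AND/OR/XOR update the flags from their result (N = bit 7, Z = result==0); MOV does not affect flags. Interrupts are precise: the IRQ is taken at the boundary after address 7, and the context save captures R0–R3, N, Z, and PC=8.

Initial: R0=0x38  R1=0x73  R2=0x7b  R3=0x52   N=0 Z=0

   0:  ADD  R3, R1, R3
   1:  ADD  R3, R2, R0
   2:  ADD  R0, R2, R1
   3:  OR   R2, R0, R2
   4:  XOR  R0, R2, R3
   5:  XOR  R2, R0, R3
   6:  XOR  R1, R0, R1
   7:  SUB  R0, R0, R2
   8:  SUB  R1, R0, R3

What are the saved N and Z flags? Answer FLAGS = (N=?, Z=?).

FLAGS = (N=0, Z=0)

after  0: R0=0x38 R1=0x73 R2=0x7b R3=0xc5  N=1 Z=0
after  1: R0=0x38 R1=0x73 R2=0x7b R3=0xb3  N=1 Z=0
after  2: R0=0xee R1=0x73 R2=0x7b R3=0xb3  N=1 Z=0
after  3: R0=0xee R1=0x73 R2=0xff R3=0xb3  N=1 Z=0
after  4: R0=0x4c R1=0x73 R2=0xff R3=0xb3  N=0 Z=0
after  5: R0=0x4c R1=0x73 R2=0xff R3=0xb3  N=1 Z=0
after  6: R0=0x4c R1=0x3f R2=0xff R3=0xb3  N=0 Z=0
after  7: R0=0x4d R1=0x3f R2=0xff R3=0xb3  N=0 Z=0
-- IRQ taken; context saved, return-PC = 8 --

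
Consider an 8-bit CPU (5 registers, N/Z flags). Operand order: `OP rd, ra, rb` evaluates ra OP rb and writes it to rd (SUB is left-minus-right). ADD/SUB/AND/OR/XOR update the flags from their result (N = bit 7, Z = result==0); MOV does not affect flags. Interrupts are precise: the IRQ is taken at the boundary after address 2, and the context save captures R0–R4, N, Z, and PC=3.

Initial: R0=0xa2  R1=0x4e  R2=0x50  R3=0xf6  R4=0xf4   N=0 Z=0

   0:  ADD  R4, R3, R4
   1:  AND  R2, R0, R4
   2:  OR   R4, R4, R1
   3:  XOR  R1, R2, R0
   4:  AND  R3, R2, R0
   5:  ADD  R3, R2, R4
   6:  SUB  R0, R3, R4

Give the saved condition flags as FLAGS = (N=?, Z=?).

after  0: R0=0xa2 R1=0x4e R2=0x50 R3=0xf6 R4=0xea  N=1 Z=0
after  1: R0=0xa2 R1=0x4e R2=0xa2 R3=0xf6 R4=0xea  N=1 Z=0
after  2: R0=0xa2 R1=0x4e R2=0xa2 R3=0xf6 R4=0xee  N=1 Z=0
-- IRQ taken; context saved, return-PC = 3 --

FLAGS = (N=1, Z=0)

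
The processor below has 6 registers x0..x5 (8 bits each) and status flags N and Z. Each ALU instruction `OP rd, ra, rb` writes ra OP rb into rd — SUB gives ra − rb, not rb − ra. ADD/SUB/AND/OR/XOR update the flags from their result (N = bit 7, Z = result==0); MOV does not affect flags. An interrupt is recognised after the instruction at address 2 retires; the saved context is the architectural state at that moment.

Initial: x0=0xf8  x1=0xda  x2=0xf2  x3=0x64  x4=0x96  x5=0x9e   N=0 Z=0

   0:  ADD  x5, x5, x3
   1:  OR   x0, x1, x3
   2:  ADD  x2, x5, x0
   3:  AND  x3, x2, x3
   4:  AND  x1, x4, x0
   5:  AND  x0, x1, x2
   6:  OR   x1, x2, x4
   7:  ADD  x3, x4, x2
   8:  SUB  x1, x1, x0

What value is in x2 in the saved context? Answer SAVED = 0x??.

after  0: x0=0xf8 x1=0xda x2=0xf2 x3=0x64 x4=0x96 x5=0x02  N=0 Z=0
after  1: x0=0xfe x1=0xda x2=0xf2 x3=0x64 x4=0x96 x5=0x02  N=1 Z=0
after  2: x0=0xfe x1=0xda x2=0x00 x3=0x64 x4=0x96 x5=0x02  N=0 Z=1
-- IRQ taken; context saved, return-PC = 3 --

SAVED = 0x00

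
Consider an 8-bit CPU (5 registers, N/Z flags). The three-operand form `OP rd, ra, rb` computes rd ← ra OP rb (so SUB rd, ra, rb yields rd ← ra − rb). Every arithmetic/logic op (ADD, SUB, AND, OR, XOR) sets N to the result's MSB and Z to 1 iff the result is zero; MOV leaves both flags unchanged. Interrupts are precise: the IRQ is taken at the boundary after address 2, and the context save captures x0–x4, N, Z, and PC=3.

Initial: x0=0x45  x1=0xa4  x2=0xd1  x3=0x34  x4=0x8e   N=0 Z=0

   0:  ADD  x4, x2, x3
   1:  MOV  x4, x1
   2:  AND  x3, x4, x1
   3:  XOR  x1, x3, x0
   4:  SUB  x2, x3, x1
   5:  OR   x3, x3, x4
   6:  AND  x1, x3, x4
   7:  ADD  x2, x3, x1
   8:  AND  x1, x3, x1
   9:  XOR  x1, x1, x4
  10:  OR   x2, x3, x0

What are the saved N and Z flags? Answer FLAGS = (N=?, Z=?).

FLAGS = (N=1, Z=0)

after  0: x0=0x45 x1=0xa4 x2=0xd1 x3=0x34 x4=0x05  N=0 Z=0
after  1: x0=0x45 x1=0xa4 x2=0xd1 x3=0x34 x4=0xa4  N=0 Z=0
after  2: x0=0x45 x1=0xa4 x2=0xd1 x3=0xa4 x4=0xa4  N=1 Z=0
-- IRQ taken; context saved, return-PC = 3 --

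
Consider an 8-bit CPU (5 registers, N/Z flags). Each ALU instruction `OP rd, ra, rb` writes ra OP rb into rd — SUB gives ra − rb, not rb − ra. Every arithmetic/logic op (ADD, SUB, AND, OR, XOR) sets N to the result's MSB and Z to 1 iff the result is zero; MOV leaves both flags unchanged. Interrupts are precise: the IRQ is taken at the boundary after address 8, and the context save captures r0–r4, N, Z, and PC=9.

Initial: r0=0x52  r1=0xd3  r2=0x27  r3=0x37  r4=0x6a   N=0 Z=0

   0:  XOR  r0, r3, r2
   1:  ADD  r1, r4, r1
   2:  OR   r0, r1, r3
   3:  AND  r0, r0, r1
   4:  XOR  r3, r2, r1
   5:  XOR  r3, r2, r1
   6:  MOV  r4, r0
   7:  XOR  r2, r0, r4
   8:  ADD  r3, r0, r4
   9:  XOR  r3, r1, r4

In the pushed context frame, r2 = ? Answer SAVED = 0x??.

after  0: r0=0x10 r1=0xd3 r2=0x27 r3=0x37 r4=0x6a  N=0 Z=0
after  1: r0=0x10 r1=0x3d r2=0x27 r3=0x37 r4=0x6a  N=0 Z=0
after  2: r0=0x3f r1=0x3d r2=0x27 r3=0x37 r4=0x6a  N=0 Z=0
after  3: r0=0x3d r1=0x3d r2=0x27 r3=0x37 r4=0x6a  N=0 Z=0
after  4: r0=0x3d r1=0x3d r2=0x27 r3=0x1a r4=0x6a  N=0 Z=0
after  5: r0=0x3d r1=0x3d r2=0x27 r3=0x1a r4=0x6a  N=0 Z=0
after  6: r0=0x3d r1=0x3d r2=0x27 r3=0x1a r4=0x3d  N=0 Z=0
after  7: r0=0x3d r1=0x3d r2=0x00 r3=0x1a r4=0x3d  N=0 Z=1
after  8: r0=0x3d r1=0x3d r2=0x00 r3=0x7a r4=0x3d  N=0 Z=0
-- IRQ taken; context saved, return-PC = 9 --

SAVED = 0x00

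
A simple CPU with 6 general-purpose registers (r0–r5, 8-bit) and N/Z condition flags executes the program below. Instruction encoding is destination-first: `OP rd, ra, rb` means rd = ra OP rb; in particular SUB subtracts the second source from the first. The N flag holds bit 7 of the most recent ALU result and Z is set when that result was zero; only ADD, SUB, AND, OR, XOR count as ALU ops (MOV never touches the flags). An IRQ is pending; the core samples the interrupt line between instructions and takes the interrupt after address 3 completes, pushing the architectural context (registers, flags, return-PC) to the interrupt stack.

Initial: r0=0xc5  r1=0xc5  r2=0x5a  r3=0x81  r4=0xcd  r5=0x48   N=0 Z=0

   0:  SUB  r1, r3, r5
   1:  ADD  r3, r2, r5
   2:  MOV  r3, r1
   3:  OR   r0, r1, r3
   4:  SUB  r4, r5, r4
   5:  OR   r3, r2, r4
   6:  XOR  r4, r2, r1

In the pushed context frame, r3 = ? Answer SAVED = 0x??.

after  0: r0=0xc5 r1=0x39 r2=0x5a r3=0x81 r4=0xcd r5=0x48  N=0 Z=0
after  1: r0=0xc5 r1=0x39 r2=0x5a r3=0xa2 r4=0xcd r5=0x48  N=1 Z=0
after  2: r0=0xc5 r1=0x39 r2=0x5a r3=0x39 r4=0xcd r5=0x48  N=1 Z=0
after  3: r0=0x39 r1=0x39 r2=0x5a r3=0x39 r4=0xcd r5=0x48  N=0 Z=0
-- IRQ taken; context saved, return-PC = 4 --

SAVED = 0x39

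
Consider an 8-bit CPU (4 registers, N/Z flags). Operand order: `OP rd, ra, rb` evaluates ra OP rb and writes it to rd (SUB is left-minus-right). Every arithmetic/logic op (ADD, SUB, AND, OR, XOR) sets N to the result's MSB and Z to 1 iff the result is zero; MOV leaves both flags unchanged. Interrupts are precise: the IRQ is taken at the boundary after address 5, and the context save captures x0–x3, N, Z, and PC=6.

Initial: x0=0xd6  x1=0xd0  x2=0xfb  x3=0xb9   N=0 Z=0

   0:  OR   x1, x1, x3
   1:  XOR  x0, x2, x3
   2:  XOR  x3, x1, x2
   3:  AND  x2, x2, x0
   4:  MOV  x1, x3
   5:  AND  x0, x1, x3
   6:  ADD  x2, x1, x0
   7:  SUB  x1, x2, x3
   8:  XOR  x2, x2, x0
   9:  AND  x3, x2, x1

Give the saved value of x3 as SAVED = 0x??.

SAVED = 0x02

after  0: x0=0xd6 x1=0xf9 x2=0xfb x3=0xb9  N=1 Z=0
after  1: x0=0x42 x1=0xf9 x2=0xfb x3=0xb9  N=0 Z=0
after  2: x0=0x42 x1=0xf9 x2=0xfb x3=0x02  N=0 Z=0
after  3: x0=0x42 x1=0xf9 x2=0x42 x3=0x02  N=0 Z=0
after  4: x0=0x42 x1=0x02 x2=0x42 x3=0x02  N=0 Z=0
after  5: x0=0x02 x1=0x02 x2=0x42 x3=0x02  N=0 Z=0
-- IRQ taken; context saved, return-PC = 6 --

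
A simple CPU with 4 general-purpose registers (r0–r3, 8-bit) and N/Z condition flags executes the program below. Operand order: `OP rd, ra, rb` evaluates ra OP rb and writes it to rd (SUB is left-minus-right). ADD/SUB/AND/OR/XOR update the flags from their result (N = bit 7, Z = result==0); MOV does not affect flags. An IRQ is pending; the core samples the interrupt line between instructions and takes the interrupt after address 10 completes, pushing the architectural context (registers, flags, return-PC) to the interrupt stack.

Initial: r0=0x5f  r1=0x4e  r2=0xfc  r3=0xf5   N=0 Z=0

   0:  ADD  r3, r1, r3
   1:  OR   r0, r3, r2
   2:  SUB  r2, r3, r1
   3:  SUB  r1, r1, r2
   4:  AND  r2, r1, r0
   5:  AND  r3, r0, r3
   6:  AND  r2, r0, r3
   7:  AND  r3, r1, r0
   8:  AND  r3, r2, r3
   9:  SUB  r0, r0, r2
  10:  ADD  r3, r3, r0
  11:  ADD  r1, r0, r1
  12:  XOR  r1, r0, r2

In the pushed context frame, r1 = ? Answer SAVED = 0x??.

after  0: r0=0x5f r1=0x4e r2=0xfc r3=0x43  N=0 Z=0
after  1: r0=0xff r1=0x4e r2=0xfc r3=0x43  N=1 Z=0
after  2: r0=0xff r1=0x4e r2=0xf5 r3=0x43  N=1 Z=0
after  3: r0=0xff r1=0x59 r2=0xf5 r3=0x43  N=0 Z=0
after  4: r0=0xff r1=0x59 r2=0x59 r3=0x43  N=0 Z=0
after  5: r0=0xff r1=0x59 r2=0x59 r3=0x43  N=0 Z=0
after  6: r0=0xff r1=0x59 r2=0x43 r3=0x43  N=0 Z=0
after  7: r0=0xff r1=0x59 r2=0x43 r3=0x59  N=0 Z=0
after  8: r0=0xff r1=0x59 r2=0x43 r3=0x41  N=0 Z=0
after  9: r0=0xbc r1=0x59 r2=0x43 r3=0x41  N=1 Z=0
after 10: r0=0xbc r1=0x59 r2=0x43 r3=0xfd  N=1 Z=0
-- IRQ taken; context saved, return-PC = 11 --

SAVED = 0x59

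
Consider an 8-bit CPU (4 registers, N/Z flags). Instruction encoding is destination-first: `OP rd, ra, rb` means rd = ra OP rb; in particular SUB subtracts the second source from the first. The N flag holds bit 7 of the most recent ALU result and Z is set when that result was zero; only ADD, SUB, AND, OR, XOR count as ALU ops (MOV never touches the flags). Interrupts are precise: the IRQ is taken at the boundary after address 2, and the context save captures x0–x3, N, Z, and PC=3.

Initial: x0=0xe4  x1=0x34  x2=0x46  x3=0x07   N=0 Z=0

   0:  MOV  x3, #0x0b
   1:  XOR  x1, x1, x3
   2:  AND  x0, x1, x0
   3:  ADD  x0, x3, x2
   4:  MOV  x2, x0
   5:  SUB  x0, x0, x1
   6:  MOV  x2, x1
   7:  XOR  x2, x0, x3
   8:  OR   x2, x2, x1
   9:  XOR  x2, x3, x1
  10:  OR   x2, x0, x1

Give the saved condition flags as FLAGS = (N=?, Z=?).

after  0: x0=0xe4 x1=0x34 x2=0x46 x3=0x0b  N=0 Z=0
after  1: x0=0xe4 x1=0x3f x2=0x46 x3=0x0b  N=0 Z=0
after  2: x0=0x24 x1=0x3f x2=0x46 x3=0x0b  N=0 Z=0
-- IRQ taken; context saved, return-PC = 3 --

FLAGS = (N=0, Z=0)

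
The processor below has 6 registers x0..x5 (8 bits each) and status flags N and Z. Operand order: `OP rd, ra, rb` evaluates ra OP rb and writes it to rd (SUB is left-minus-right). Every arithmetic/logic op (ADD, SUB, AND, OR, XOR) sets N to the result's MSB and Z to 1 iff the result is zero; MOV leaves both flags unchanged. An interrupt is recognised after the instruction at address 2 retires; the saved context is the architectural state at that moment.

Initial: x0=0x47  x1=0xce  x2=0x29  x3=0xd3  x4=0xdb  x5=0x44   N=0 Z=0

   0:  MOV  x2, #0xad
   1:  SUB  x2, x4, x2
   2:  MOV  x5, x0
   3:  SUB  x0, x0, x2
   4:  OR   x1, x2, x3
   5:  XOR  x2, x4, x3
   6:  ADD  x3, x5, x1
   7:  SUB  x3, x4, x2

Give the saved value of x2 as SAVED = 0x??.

after  0: x0=0x47 x1=0xce x2=0xad x3=0xd3 x4=0xdb x5=0x44  N=0 Z=0
after  1: x0=0x47 x1=0xce x2=0x2e x3=0xd3 x4=0xdb x5=0x44  N=0 Z=0
after  2: x0=0x47 x1=0xce x2=0x2e x3=0xd3 x4=0xdb x5=0x47  N=0 Z=0
-- IRQ taken; context saved, return-PC = 3 --

SAVED = 0x2e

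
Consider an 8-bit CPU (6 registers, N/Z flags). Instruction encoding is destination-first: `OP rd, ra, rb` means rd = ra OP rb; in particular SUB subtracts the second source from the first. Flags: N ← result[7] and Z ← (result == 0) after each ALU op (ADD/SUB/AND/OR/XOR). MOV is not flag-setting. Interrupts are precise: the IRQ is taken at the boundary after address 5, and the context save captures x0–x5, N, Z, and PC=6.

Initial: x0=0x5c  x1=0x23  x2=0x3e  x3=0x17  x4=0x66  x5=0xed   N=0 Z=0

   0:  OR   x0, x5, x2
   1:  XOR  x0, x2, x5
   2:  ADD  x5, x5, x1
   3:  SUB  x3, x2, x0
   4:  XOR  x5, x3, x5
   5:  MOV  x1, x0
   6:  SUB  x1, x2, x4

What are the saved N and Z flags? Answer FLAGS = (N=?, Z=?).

after  0: x0=0xff x1=0x23 x2=0x3e x3=0x17 x4=0x66 x5=0xed  N=1 Z=0
after  1: x0=0xd3 x1=0x23 x2=0x3e x3=0x17 x4=0x66 x5=0xed  N=1 Z=0
after  2: x0=0xd3 x1=0x23 x2=0x3e x3=0x17 x4=0x66 x5=0x10  N=0 Z=0
after  3: x0=0xd3 x1=0x23 x2=0x3e x3=0x6b x4=0x66 x5=0x10  N=0 Z=0
after  4: x0=0xd3 x1=0x23 x2=0x3e x3=0x6b x4=0x66 x5=0x7b  N=0 Z=0
after  5: x0=0xd3 x1=0xd3 x2=0x3e x3=0x6b x4=0x66 x5=0x7b  N=0 Z=0
-- IRQ taken; context saved, return-PC = 6 --

FLAGS = (N=0, Z=0)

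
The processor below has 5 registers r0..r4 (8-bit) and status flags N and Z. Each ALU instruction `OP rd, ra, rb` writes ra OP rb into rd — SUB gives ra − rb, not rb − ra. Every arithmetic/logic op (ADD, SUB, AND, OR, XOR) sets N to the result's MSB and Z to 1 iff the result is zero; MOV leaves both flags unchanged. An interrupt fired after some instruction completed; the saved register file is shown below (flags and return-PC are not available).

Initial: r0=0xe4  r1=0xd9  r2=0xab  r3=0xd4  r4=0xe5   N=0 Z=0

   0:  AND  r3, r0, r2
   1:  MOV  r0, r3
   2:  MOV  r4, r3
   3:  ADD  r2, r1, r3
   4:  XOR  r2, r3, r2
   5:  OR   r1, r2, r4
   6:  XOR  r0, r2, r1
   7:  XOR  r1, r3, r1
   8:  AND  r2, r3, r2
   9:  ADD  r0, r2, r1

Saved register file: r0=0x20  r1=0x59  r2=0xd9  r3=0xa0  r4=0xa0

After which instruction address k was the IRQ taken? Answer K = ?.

after  0: r0=0xe4 r1=0xd9 r2=0xab r3=0xa0 r4=0xe5  N=1 Z=0
after  1: r0=0xa0 r1=0xd9 r2=0xab r3=0xa0 r4=0xe5  N=1 Z=0
after  2: r0=0xa0 r1=0xd9 r2=0xab r3=0xa0 r4=0xa0  N=1 Z=0
after  3: r0=0xa0 r1=0xd9 r2=0x79 r3=0xa0 r4=0xa0  N=0 Z=0
after  4: r0=0xa0 r1=0xd9 r2=0xd9 r3=0xa0 r4=0xa0  N=1 Z=0
after  5: r0=0xa0 r1=0xf9 r2=0xd9 r3=0xa0 r4=0xa0  N=1 Z=0
after  6: r0=0x20 r1=0xf9 r2=0xd9 r3=0xa0 r4=0xa0  N=0 Z=0
after  7: r0=0x20 r1=0x59 r2=0xd9 r3=0xa0 r4=0xa0  N=0 Z=0
-- IRQ taken; context saved, return-PC = 8 --

K = 7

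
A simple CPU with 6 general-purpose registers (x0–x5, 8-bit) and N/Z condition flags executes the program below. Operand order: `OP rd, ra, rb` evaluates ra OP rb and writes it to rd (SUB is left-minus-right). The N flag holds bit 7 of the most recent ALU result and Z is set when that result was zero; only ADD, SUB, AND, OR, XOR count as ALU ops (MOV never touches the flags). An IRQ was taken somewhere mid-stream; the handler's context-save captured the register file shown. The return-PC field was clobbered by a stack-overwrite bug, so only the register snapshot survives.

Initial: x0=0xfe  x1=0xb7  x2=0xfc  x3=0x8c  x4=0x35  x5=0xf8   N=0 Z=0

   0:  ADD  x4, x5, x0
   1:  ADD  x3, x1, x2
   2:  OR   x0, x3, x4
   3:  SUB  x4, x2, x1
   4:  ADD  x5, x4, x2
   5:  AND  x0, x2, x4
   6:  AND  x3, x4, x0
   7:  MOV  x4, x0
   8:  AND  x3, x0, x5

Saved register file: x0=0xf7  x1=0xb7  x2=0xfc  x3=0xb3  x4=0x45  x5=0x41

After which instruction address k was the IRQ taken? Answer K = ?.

after  0: x0=0xfe x1=0xb7 x2=0xfc x3=0x8c x4=0xf6 x5=0xf8  N=1 Z=0
after  1: x0=0xfe x1=0xb7 x2=0xfc x3=0xb3 x4=0xf6 x5=0xf8  N=1 Z=0
after  2: x0=0xf7 x1=0xb7 x2=0xfc x3=0xb3 x4=0xf6 x5=0xf8  N=1 Z=0
after  3: x0=0xf7 x1=0xb7 x2=0xfc x3=0xb3 x4=0x45 x5=0xf8  N=0 Z=0
after  4: x0=0xf7 x1=0xb7 x2=0xfc x3=0xb3 x4=0x45 x5=0x41  N=0 Z=0
-- IRQ taken; context saved, return-PC = 5 --

K = 4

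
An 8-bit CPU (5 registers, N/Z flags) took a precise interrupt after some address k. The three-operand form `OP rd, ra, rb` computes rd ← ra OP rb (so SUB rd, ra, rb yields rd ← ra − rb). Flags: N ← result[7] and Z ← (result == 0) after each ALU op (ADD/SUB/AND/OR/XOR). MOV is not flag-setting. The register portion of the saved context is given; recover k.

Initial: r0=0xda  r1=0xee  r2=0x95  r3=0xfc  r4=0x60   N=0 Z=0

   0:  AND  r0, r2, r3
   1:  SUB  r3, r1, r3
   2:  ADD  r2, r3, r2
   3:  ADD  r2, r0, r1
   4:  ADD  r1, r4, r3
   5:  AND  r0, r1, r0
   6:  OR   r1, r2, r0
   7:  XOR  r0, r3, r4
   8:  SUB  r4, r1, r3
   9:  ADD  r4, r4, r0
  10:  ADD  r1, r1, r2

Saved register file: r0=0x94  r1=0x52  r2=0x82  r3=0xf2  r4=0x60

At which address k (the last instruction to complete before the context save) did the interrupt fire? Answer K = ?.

after  0: r0=0x94 r1=0xee r2=0x95 r3=0xfc r4=0x60  N=1 Z=0
after  1: r0=0x94 r1=0xee r2=0x95 r3=0xf2 r4=0x60  N=1 Z=0
after  2: r0=0x94 r1=0xee r2=0x87 r3=0xf2 r4=0x60  N=1 Z=0
after  3: r0=0x94 r1=0xee r2=0x82 r3=0xf2 r4=0x60  N=1 Z=0
after  4: r0=0x94 r1=0x52 r2=0x82 r3=0xf2 r4=0x60  N=0 Z=0
-- IRQ taken; context saved, return-PC = 5 --

K = 4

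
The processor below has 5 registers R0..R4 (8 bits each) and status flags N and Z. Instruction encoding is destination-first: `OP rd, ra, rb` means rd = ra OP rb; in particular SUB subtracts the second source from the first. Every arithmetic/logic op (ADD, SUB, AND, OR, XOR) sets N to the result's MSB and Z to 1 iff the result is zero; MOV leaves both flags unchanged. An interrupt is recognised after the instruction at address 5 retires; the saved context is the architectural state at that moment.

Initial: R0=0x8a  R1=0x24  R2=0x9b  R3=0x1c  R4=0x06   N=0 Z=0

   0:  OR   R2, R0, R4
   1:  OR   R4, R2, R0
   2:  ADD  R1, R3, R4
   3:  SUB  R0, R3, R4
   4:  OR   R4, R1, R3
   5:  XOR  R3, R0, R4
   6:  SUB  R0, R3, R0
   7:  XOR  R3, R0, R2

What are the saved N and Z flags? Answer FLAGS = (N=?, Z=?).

FLAGS = (N=0, Z=0)

after  0: R0=0x8a R1=0x24 R2=0x8e R3=0x1c R4=0x06  N=1 Z=0
after  1: R0=0x8a R1=0x24 R2=0x8e R3=0x1c R4=0x8e  N=1 Z=0
after  2: R0=0x8a R1=0xaa R2=0x8e R3=0x1c R4=0x8e  N=1 Z=0
after  3: R0=0x8e R1=0xaa R2=0x8e R3=0x1c R4=0x8e  N=1 Z=0
after  4: R0=0x8e R1=0xaa R2=0x8e R3=0x1c R4=0xbe  N=1 Z=0
after  5: R0=0x8e R1=0xaa R2=0x8e R3=0x30 R4=0xbe  N=0 Z=0
-- IRQ taken; context saved, return-PC = 6 --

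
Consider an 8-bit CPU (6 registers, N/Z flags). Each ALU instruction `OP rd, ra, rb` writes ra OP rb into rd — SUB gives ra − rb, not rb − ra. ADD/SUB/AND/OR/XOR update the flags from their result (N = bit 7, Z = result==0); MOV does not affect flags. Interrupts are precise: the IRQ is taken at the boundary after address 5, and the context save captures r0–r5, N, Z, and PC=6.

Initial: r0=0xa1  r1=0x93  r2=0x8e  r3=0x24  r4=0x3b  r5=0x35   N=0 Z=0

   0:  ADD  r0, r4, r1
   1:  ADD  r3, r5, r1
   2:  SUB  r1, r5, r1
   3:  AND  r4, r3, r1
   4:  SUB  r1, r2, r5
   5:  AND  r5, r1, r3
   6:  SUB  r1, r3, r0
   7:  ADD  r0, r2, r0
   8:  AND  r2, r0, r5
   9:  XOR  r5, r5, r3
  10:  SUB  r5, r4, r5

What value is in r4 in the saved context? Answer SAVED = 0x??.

SAVED = 0x80

after  0: r0=0xce r1=0x93 r2=0x8e r3=0x24 r4=0x3b r5=0x35  N=1 Z=0
after  1: r0=0xce r1=0x93 r2=0x8e r3=0xc8 r4=0x3b r5=0x35  N=1 Z=0
after  2: r0=0xce r1=0xa2 r2=0x8e r3=0xc8 r4=0x3b r5=0x35  N=1 Z=0
after  3: r0=0xce r1=0xa2 r2=0x8e r3=0xc8 r4=0x80 r5=0x35  N=1 Z=0
after  4: r0=0xce r1=0x59 r2=0x8e r3=0xc8 r4=0x80 r5=0x35  N=0 Z=0
after  5: r0=0xce r1=0x59 r2=0x8e r3=0xc8 r4=0x80 r5=0x48  N=0 Z=0
-- IRQ taken; context saved, return-PC = 6 --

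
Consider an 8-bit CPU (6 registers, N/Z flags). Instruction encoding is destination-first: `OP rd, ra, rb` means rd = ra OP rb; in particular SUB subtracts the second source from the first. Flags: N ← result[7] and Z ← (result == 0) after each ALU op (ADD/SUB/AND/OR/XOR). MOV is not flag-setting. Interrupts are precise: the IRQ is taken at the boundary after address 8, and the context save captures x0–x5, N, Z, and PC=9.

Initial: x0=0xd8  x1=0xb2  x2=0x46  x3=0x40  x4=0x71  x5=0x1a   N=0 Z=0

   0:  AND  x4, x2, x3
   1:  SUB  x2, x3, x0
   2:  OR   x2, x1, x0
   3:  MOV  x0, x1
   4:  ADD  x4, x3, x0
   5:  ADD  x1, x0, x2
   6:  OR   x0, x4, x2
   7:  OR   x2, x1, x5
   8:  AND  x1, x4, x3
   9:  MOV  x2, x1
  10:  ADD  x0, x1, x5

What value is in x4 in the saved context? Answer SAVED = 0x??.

after  0: x0=0xd8 x1=0xb2 x2=0x46 x3=0x40 x4=0x40 x5=0x1a  N=0 Z=0
after  1: x0=0xd8 x1=0xb2 x2=0x68 x3=0x40 x4=0x40 x5=0x1a  N=0 Z=0
after  2: x0=0xd8 x1=0xb2 x2=0xfa x3=0x40 x4=0x40 x5=0x1a  N=1 Z=0
after  3: x0=0xb2 x1=0xb2 x2=0xfa x3=0x40 x4=0x40 x5=0x1a  N=1 Z=0
after  4: x0=0xb2 x1=0xb2 x2=0xfa x3=0x40 x4=0xf2 x5=0x1a  N=1 Z=0
after  5: x0=0xb2 x1=0xac x2=0xfa x3=0x40 x4=0xf2 x5=0x1a  N=1 Z=0
after  6: x0=0xfa x1=0xac x2=0xfa x3=0x40 x4=0xf2 x5=0x1a  N=1 Z=0
after  7: x0=0xfa x1=0xac x2=0xbe x3=0x40 x4=0xf2 x5=0x1a  N=1 Z=0
after  8: x0=0xfa x1=0x40 x2=0xbe x3=0x40 x4=0xf2 x5=0x1a  N=0 Z=0
-- IRQ taken; context saved, return-PC = 9 --

SAVED = 0xf2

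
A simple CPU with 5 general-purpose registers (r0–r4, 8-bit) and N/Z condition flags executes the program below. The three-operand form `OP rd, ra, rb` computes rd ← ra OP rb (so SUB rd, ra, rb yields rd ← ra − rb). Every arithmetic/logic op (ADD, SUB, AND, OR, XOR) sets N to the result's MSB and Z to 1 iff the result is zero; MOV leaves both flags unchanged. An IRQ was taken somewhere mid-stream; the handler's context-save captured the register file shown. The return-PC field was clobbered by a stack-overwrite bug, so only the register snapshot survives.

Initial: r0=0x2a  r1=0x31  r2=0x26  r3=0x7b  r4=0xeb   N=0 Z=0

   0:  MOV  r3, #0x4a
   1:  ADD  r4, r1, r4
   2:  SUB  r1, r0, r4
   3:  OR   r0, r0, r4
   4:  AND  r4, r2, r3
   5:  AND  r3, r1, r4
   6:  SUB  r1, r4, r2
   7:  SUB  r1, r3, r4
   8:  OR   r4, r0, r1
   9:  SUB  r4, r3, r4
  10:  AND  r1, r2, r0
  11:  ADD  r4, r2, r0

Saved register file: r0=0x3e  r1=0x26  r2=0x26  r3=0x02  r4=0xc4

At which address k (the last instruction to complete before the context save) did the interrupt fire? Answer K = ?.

after  0: r0=0x2a r1=0x31 r2=0x26 r3=0x4a r4=0xeb  N=0 Z=0
after  1: r0=0x2a r1=0x31 r2=0x26 r3=0x4a r4=0x1c  N=0 Z=0
after  2: r0=0x2a r1=0x0e r2=0x26 r3=0x4a r4=0x1c  N=0 Z=0
after  3: r0=0x3e r1=0x0e r2=0x26 r3=0x4a r4=0x1c  N=0 Z=0
after  4: r0=0x3e r1=0x0e r2=0x26 r3=0x4a r4=0x02  N=0 Z=0
after  5: r0=0x3e r1=0x0e r2=0x26 r3=0x02 r4=0x02  N=0 Z=0
after  6: r0=0x3e r1=0xdc r2=0x26 r3=0x02 r4=0x02  N=1 Z=0
after  7: r0=0x3e r1=0x00 r2=0x26 r3=0x02 r4=0x02  N=0 Z=1
after  8: r0=0x3e r1=0x00 r2=0x26 r3=0x02 r4=0x3e  N=0 Z=0
after  9: r0=0x3e r1=0x00 r2=0x26 r3=0x02 r4=0xc4  N=1 Z=0
after 10: r0=0x3e r1=0x26 r2=0x26 r3=0x02 r4=0xc4  N=0 Z=0
-- IRQ taken; context saved, return-PC = 11 --

K = 10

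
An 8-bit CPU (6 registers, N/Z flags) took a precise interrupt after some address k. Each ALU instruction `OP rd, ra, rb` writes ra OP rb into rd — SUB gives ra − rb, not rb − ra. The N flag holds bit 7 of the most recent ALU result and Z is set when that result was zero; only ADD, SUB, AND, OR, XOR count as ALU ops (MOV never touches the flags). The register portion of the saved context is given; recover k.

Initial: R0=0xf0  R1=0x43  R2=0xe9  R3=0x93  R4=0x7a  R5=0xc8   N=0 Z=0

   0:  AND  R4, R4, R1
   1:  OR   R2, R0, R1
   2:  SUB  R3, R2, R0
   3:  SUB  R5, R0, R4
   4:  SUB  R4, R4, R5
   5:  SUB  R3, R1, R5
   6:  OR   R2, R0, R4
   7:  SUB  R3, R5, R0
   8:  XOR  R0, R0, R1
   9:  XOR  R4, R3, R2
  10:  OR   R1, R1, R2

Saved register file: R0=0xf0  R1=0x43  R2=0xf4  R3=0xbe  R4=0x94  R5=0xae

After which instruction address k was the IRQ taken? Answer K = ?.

after  0: R0=0xf0 R1=0x43 R2=0xe9 R3=0x93 R4=0x42 R5=0xc8  N=0 Z=0
after  1: R0=0xf0 R1=0x43 R2=0xf3 R3=0x93 R4=0x42 R5=0xc8  N=1 Z=0
after  2: R0=0xf0 R1=0x43 R2=0xf3 R3=0x03 R4=0x42 R5=0xc8  N=0 Z=0
after  3: R0=0xf0 R1=0x43 R2=0xf3 R3=0x03 R4=0x42 R5=0xae  N=1 Z=0
after  4: R0=0xf0 R1=0x43 R2=0xf3 R3=0x03 R4=0x94 R5=0xae  N=1 Z=0
after  5: R0=0xf0 R1=0x43 R2=0xf3 R3=0x95 R4=0x94 R5=0xae  N=1 Z=0
after  6: R0=0xf0 R1=0x43 R2=0xf4 R3=0x95 R4=0x94 R5=0xae  N=1 Z=0
after  7: R0=0xf0 R1=0x43 R2=0xf4 R3=0xbe R4=0x94 R5=0xae  N=1 Z=0
-- IRQ taken; context saved, return-PC = 8 --

K = 7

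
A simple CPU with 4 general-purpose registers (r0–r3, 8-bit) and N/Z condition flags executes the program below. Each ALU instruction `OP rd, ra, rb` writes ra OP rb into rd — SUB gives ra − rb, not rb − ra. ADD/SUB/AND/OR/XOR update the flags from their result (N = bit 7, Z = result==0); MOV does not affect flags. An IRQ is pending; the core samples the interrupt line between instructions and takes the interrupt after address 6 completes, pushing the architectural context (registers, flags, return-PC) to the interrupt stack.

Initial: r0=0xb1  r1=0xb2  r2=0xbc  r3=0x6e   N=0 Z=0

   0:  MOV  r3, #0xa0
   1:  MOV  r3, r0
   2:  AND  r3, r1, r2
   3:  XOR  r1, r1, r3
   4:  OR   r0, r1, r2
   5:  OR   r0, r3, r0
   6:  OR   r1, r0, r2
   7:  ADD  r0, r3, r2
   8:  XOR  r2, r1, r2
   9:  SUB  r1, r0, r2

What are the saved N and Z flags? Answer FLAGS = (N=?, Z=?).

FLAGS = (N=1, Z=0)

after  0: r0=0xb1 r1=0xb2 r2=0xbc r3=0xa0  N=0 Z=0
after  1: r0=0xb1 r1=0xb2 r2=0xbc r3=0xb1  N=0 Z=0
after  2: r0=0xb1 r1=0xb2 r2=0xbc r3=0xb0  N=1 Z=0
after  3: r0=0xb1 r1=0x02 r2=0xbc r3=0xb0  N=0 Z=0
after  4: r0=0xbe r1=0x02 r2=0xbc r3=0xb0  N=1 Z=0
after  5: r0=0xbe r1=0x02 r2=0xbc r3=0xb0  N=1 Z=0
after  6: r0=0xbe r1=0xbe r2=0xbc r3=0xb0  N=1 Z=0
-- IRQ taken; context saved, return-PC = 7 --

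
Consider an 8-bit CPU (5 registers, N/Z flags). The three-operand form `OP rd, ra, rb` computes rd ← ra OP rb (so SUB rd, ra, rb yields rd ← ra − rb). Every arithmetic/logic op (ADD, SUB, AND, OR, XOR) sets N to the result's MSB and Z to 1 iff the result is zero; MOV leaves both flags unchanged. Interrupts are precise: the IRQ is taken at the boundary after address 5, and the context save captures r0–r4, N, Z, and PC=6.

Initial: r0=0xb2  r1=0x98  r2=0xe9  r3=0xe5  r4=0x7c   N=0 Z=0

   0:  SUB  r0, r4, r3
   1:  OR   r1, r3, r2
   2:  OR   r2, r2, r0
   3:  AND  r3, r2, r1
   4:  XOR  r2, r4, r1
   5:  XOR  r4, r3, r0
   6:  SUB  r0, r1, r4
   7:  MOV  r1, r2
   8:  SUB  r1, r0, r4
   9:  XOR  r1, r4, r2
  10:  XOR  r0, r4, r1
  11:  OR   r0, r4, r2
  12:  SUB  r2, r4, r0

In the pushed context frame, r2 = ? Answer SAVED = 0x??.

after  0: r0=0x97 r1=0x98 r2=0xe9 r3=0xe5 r4=0x7c  N=1 Z=0
after  1: r0=0x97 r1=0xed r2=0xe9 r3=0xe5 r4=0x7c  N=1 Z=0
after  2: r0=0x97 r1=0xed r2=0xff r3=0xe5 r4=0x7c  N=1 Z=0
after  3: r0=0x97 r1=0xed r2=0xff r3=0xed r4=0x7c  N=1 Z=0
after  4: r0=0x97 r1=0xed r2=0x91 r3=0xed r4=0x7c  N=1 Z=0
after  5: r0=0x97 r1=0xed r2=0x91 r3=0xed r4=0x7a  N=0 Z=0
-- IRQ taken; context saved, return-PC = 6 --

SAVED = 0x91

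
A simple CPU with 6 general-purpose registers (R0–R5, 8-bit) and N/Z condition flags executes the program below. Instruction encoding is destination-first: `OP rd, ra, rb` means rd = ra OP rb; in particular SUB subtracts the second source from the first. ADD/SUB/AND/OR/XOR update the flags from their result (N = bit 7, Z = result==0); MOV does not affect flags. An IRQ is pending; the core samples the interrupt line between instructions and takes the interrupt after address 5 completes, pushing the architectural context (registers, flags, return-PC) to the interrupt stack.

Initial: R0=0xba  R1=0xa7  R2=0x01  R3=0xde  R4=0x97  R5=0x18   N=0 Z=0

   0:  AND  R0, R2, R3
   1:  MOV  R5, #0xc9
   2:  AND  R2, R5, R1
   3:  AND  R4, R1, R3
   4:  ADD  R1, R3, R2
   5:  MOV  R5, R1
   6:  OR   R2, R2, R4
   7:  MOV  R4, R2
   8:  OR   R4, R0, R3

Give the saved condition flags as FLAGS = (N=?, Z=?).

after  0: R0=0x00 R1=0xa7 R2=0x01 R3=0xde R4=0x97 R5=0x18  N=0 Z=1
after  1: R0=0x00 R1=0xa7 R2=0x01 R3=0xde R4=0x97 R5=0xc9  N=0 Z=1
after  2: R0=0x00 R1=0xa7 R2=0x81 R3=0xde R4=0x97 R5=0xc9  N=1 Z=0
after  3: R0=0x00 R1=0xa7 R2=0x81 R3=0xde R4=0x86 R5=0xc9  N=1 Z=0
after  4: R0=0x00 R1=0x5f R2=0x81 R3=0xde R4=0x86 R5=0xc9  N=0 Z=0
after  5: R0=0x00 R1=0x5f R2=0x81 R3=0xde R4=0x86 R5=0x5f  N=0 Z=0
-- IRQ taken; context saved, return-PC = 6 --

FLAGS = (N=0, Z=0)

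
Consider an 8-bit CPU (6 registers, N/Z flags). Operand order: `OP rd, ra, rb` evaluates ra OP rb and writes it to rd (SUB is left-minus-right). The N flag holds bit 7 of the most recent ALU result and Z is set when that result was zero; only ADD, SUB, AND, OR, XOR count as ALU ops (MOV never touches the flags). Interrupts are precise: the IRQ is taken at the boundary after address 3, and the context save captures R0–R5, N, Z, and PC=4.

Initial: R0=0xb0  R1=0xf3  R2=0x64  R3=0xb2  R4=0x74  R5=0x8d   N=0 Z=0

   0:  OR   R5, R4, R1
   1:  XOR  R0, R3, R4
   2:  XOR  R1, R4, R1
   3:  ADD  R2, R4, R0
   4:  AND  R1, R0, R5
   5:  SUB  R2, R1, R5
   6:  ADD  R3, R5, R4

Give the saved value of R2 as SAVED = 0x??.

SAVED = 0x3a

after  0: R0=0xb0 R1=0xf3 R2=0x64 R3=0xb2 R4=0x74 R5=0xf7  N=1 Z=0
after  1: R0=0xc6 R1=0xf3 R2=0x64 R3=0xb2 R4=0x74 R5=0xf7  N=1 Z=0
after  2: R0=0xc6 R1=0x87 R2=0x64 R3=0xb2 R4=0x74 R5=0xf7  N=1 Z=0
after  3: R0=0xc6 R1=0x87 R2=0x3a R3=0xb2 R4=0x74 R5=0xf7  N=0 Z=0
-- IRQ taken; context saved, return-PC = 4 --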